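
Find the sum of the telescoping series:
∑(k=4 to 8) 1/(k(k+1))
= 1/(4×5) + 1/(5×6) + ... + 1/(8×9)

Partial fractions: 1/(k(k+1)) = 1/k - 1/(k+1)
The series telescopes:
= (1/4 - 1/5) + (1/5 - 1/6) + ... + (1/8 - 1/9)
= 1/4 - 1/9
= 5/36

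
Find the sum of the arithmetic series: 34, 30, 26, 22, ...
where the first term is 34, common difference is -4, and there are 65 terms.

Sₙ = n/2 × (first + last)
Last term = a + (n-1)d = 34 + (65-1)×(-4) = -222
S_65 = 65/2 × (34 + (-222))
S_65 = 65/2 × (-188) = -6110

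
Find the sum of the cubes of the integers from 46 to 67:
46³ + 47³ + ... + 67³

Use ∑_{k=1}^{n} k³ = [n(n+1)/2]², then subtract the first 45 terms.
∑_{k=1}^{67} k³ = [67×68/2]² = 2278² = 5189284
∑_{k=1}^{45} k³ = [45×46/2]² = 1035² = 1071225
∑_{k=46}^{67} k³ = 5189284 - 1071225 = 4118059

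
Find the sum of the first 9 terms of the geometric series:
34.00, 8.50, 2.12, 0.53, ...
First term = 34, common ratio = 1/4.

Sₙ = a(1 - rⁿ) / (1 - r)
S_9 = 34(1 - (1/4)^9) / (1 - (1/4))
S_9 = 34(1 - (1/262144)) / (3/4)
S_9 = 1485477/32768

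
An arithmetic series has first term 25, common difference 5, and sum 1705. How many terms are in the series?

Using S = n/2 × [2a + (n-1)d]
1705 = n/2 × [2(25) + (n-1)(5)]
1705 = n/2 × [50 + 5n - 5]
3410 = n × [45 + 5n]
5n² + (45)n - 3410 = 0
Discriminant: Δ = (45)² - 4(5)(-3410) = 2025 + 68200 = 70225
√Δ = 265
n = [-(45) + √Δ] / (2·5) = (-45 + 265) / 10 = 220 / 10 = 22
(The negative root is discarded since n must be a positive integer.)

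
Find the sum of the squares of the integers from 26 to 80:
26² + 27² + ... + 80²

Use ∑_{k=1}^{n} k² = n(n+1)(2n+1)/6, then subtract the first 25 terms.
∑_{k=1}^{80} k² = 80×81×161/6 = 173880
∑_{k=1}^{25} k² = 25×26×51/6 = 5525
∑_{k=26}^{80} k² = 173880 - 5525 = 168355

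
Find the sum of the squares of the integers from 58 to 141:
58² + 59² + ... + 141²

Use ∑_{k=1}^{n} k² = n(n+1)(2n+1)/6, then subtract the first 57 terms.
∑_{k=1}^{141} k² = 141×142×283/6 = 944371
∑_{k=1}^{57} k² = 57×58×115/6 = 63365
∑_{k=58}^{141} k² = 944371 - 63365 = 881006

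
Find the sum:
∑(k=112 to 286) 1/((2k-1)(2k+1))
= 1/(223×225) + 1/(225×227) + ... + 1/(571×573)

Partial fractions: 1/((2k-1)(2k+1)) = (1/2)[1/(2k-1) - 1/(2k+1)]
The series telescopes:
= (1/2)[1/223 - 1/573]
= 175/127779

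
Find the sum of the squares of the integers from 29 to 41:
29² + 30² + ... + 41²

Use ∑_{k=1}^{n} k² = n(n+1)(2n+1)/6, then subtract the first 28 terms.
∑_{k=1}^{41} k² = 41×42×83/6 = 23821
∑_{k=1}^{28} k² = 28×29×57/6 = 7714
∑_{k=29}^{41} k² = 23821 - 7714 = 16107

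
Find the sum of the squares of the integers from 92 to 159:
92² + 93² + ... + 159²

Use ∑_{k=1}^{n} k² = n(n+1)(2n+1)/6, then subtract the first 91 terms.
∑_{k=1}^{159} k² = 159×160×319/6 = 1352560
∑_{k=1}^{91} k² = 91×92×183/6 = 255346
∑_{k=92}^{159} k² = 1352560 - 255346 = 1097214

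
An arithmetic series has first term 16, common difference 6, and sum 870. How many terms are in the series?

Using S = n/2 × [2a + (n-1)d]
870 = n/2 × [2(16) + (n-1)(6)]
870 = n/2 × [32 + 6n - 6]
1740 = n × [26 + 6n]
6n² + (26)n - 1740 = 0
Discriminant: Δ = (26)² - 4(6)(-1740) = 676 + 41760 = 42436
√Δ = 206
n = [-(26) + √Δ] / (2·6) = (-26 + 206) / 12 = 180 / 12 = 15
(The negative root is discarded since n must be a positive integer.)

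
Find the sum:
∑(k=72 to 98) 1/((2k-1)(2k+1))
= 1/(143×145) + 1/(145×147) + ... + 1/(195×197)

Partial fractions: 1/((2k-1)(2k+1)) = (1/2)[1/(2k-1) - 1/(2k+1)]
The series telescopes:
= (1/2)[1/143 - 1/197]
= 27/28171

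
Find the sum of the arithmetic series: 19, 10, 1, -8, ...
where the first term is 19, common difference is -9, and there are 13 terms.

Sₙ = n/2 × (first + last)
Last term = a + (n-1)d = 19 + (13-1)×(-9) = -89
S_13 = 13/2 × (19 + (-89))
S_13 = 13/2 × (-70) = -455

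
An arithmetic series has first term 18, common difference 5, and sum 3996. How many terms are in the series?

Using S = n/2 × [2a + (n-1)d]
3996 = n/2 × [2(18) + (n-1)(5)]
3996 = n/2 × [36 + 5n - 5]
7992 = n × [31 + 5n]
5n² + (31)n - 7992 = 0
Discriminant: Δ = (31)² - 4(5)(-7992) = 961 + 159840 = 160801
√Δ = 401
n = [-(31) + √Δ] / (2·5) = (-31 + 401) / 10 = 370 / 10 = 37
(The negative root is discarded since n must be a positive integer.)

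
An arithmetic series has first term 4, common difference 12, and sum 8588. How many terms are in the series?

Using S = n/2 × [2a + (n-1)d]
8588 = n/2 × [2(4) + (n-1)(12)]
8588 = n/2 × [8 + 12n - 12]
17176 = n × [-4 + 12n]
12n² + (-4)n - 17176 = 0
Discriminant: Δ = (-4)² - 4(12)(-17176) = 16 + 824448 = 824464
√Δ = 908
n = [-(-4) + √Δ] / (2·12) = (4 + 908) / 24 = 912 / 24 = 38
(The negative root is discarded since n must be a positive integer.)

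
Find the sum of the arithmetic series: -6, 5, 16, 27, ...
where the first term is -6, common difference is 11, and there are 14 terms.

Sₙ = n/2 × (first + last)
Last term = a + (n-1)d = -6 + (14-1)×11 = 137
S_14 = 14/2 × (-6 + 137)
S_14 = 14/2 × 131 = 917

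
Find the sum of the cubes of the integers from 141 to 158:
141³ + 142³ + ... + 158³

Use ∑_{k=1}^{n} k³ = [n(n+1)/2]², then subtract the first 140 terms.
∑_{k=1}^{158} k³ = [158×159/2]² = 12561² = 157778721
∑_{k=1}^{140} k³ = [140×141/2]² = 9870² = 97416900
∑_{k=141}^{158} k³ = 157778721 - 97416900 = 60361821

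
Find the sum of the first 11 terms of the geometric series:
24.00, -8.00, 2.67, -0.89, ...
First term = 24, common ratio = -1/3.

Sₙ = a(1 - rⁿ) / (1 - r)
S_11 = 24(1 - (-1/3)^11) / (1 - (-1/3))
S_11 = 24(1 - (-1/177147)) / (4/3)
S_11 = 354296/19683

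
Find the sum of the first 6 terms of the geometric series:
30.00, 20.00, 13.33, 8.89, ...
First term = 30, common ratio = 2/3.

Sₙ = a(1 - rⁿ) / (1 - r)
S_6 = 30(1 - (2/3)^6) / (1 - (2/3))
S_6 = 30(1 - (64/729)) / (1/3)
S_6 = 6650/81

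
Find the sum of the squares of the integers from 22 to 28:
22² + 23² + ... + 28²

Use ∑_{k=1}^{n} k² = n(n+1)(2n+1)/6, then subtract the first 21 terms.
∑_{k=1}^{28} k² = 28×29×57/6 = 7714
∑_{k=1}^{21} k² = 21×22×43/6 = 3311
∑_{k=22}^{28} k² = 7714 - 3311 = 4403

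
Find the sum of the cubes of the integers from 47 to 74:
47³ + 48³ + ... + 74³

Use ∑_{k=1}^{n} k³ = [n(n+1)/2]², then subtract the first 46 terms.
∑_{k=1}^{74} k³ = [74×75/2]² = 2775² = 7700625
∑_{k=1}^{46} k³ = [46×47/2]² = 1081² = 1168561
∑_{k=47}^{74} k³ = 7700625 - 1168561 = 6532064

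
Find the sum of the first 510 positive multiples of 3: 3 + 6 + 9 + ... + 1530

Factor out 3: = 3(1 + 2 + ... + 510) = 3 × n(n+1)/2
= 3 × 510×511/2
= 3 × 130305
= 390915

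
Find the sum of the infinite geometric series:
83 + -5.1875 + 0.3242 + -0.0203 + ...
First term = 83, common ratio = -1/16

For |r| < 1, S = a / (1 - r)
S = 83 / (1 - (-1/16))
S = 83 / (17/16)
S = 1328/17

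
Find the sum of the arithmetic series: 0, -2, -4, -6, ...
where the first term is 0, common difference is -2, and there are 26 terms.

Sₙ = n/2 × (first + last)
Last term = a + (n-1)d = 0 + (26-1)×(-2) = -50
S_26 = 26/2 × (0 + (-50))
S_26 = 26/2 × (-50) = -650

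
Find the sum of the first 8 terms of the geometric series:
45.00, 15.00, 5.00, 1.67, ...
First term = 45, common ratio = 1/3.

Sₙ = a(1 - rⁿ) / (1 - r)
S_8 = 45(1 - (1/3)^8) / (1 - (1/3))
S_8 = 45(1 - (1/6561)) / (2/3)
S_8 = 16400/243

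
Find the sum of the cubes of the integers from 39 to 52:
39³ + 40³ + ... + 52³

Use ∑_{k=1}^{n} k³ = [n(n+1)/2]², then subtract the first 38 terms.
∑_{k=1}^{52} k³ = [52×53/2]² = 1378² = 1898884
∑_{k=1}^{38} k³ = [38×39/2]² = 741² = 549081
∑_{k=39}^{52} k³ = 1898884 - 549081 = 1349803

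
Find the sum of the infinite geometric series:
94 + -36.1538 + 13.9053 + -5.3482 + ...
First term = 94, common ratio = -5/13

For |r| < 1, S = a / (1 - r)
S = 94 / (1 - (-5/13))
S = 94 / (18/13)
S = 611/9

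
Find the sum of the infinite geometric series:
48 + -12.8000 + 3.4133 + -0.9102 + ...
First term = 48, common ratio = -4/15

For |r| < 1, S = a / (1 - r)
S = 48 / (1 - (-4/15))
S = 48 / (19/15)
S = 720/19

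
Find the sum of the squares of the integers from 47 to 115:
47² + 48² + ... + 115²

Use ∑_{k=1}^{n} k² = n(n+1)(2n+1)/6, then subtract the first 46 terms.
∑_{k=1}^{115} k² = 115×116×231/6 = 513590
∑_{k=1}^{46} k² = 46×47×93/6 = 33511
∑_{k=47}^{115} k² = 513590 - 33511 = 480079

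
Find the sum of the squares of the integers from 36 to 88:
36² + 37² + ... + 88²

Use ∑_{k=1}^{n} k² = n(n+1)(2n+1)/6, then subtract the first 35 terms.
∑_{k=1}^{88} k² = 88×89×177/6 = 231044
∑_{k=1}^{35} k² = 35×36×71/6 = 14910
∑_{k=36}^{88} k² = 231044 - 14910 = 216134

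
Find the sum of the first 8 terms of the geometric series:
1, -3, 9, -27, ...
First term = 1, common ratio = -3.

Sₙ = a(1 - rⁿ) / (1 - r)
S_8 = 1(1 - (-3)^8) / (1 - (-3))
S_8 = 1(1 - 6561) / (4)
S_8 = -1640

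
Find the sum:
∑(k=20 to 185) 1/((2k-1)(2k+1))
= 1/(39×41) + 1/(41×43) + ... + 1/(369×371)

Partial fractions: 1/((2k-1)(2k+1)) = (1/2)[1/(2k-1) - 1/(2k+1)]
The series telescopes:
= (1/2)[1/39 - 1/371]
= 166/14469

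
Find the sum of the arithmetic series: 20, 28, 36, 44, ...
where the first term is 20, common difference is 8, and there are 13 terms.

Sₙ = n/2 × (first + last)
Last term = a + (n-1)d = 20 + (13-1)×8 = 116
S_13 = 13/2 × (20 + 116)
S_13 = 13/2 × 136 = 884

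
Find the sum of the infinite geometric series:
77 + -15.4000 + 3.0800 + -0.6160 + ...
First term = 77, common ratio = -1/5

For |r| < 1, S = a / (1 - r)
S = 77 / (1 - (-1/5))
S = 77 / (6/5)
S = 385/6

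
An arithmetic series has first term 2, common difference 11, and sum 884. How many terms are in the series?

Using S = n/2 × [2a + (n-1)d]
884 = n/2 × [2(2) + (n-1)(11)]
884 = n/2 × [4 + 11n - 11]
1768 = n × [-7 + 11n]
11n² + (-7)n - 1768 = 0
Discriminant: Δ = (-7)² - 4(11)(-1768) = 49 + 77792 = 77841
√Δ = 279
n = [-(-7) + √Δ] / (2·11) = (7 + 279) / 22 = 286 / 22 = 13
(The negative root is discarded since n must be a positive integer.)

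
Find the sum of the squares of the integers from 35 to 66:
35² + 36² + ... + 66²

Use ∑_{k=1}^{n} k² = n(n+1)(2n+1)/6, then subtract the first 34 terms.
∑_{k=1}^{66} k² = 66×67×133/6 = 98021
∑_{k=1}^{34} k² = 34×35×69/6 = 13685
∑_{k=35}^{66} k² = 98021 - 13685 = 84336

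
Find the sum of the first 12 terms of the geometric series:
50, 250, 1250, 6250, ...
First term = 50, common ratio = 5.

Sₙ = a(1 - rⁿ) / (1 - r)
S_12 = 50(1 - 5^12) / (1 - 5)
S_12 = 50(1 - 244140625) / (-4)
S_12 = 3051757800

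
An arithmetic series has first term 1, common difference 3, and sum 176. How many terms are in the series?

Using S = n/2 × [2a + (n-1)d]
176 = n/2 × [2(1) + (n-1)(3)]
176 = n/2 × [2 + 3n - 3]
352 = n × [-1 + 3n]
3n² + (-1)n - 352 = 0
Discriminant: Δ = (-1)² - 4(3)(-352) = 1 + 4224 = 4225
√Δ = 65
n = [-(-1) + √Δ] / (2·3) = (1 + 65) / 6 = 66 / 6 = 11
(The negative root is discarded since n must be a positive integer.)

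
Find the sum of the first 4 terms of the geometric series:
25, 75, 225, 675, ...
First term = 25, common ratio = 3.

Sₙ = a(1 - rⁿ) / (1 - r)
S_4 = 25(1 - 3^4) / (1 - 3)
S_4 = 25(1 - 81) / (-2)
S_4 = 1000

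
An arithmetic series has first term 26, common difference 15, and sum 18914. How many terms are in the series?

Using S = n/2 × [2a + (n-1)d]
18914 = n/2 × [2(26) + (n-1)(15)]
18914 = n/2 × [52 + 15n - 15]
37828 = n × [37 + 15n]
15n² + (37)n - 37828 = 0
Discriminant: Δ = (37)² - 4(15)(-37828) = 1369 + 2269680 = 2271049
√Δ = 1507
n = [-(37) + √Δ] / (2·15) = (-37 + 1507) / 30 = 1470 / 30 = 49
(The negative root is discarded since n must be a positive integer.)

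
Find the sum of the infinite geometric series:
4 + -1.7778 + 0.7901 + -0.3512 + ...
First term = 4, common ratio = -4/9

For |r| < 1, S = a / (1 - r)
S = 4 / (1 - (-4/9))
S = 4 / (13/9)
S = 36/13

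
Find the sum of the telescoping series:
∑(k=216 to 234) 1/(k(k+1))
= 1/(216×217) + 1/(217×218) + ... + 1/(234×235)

Partial fractions: 1/(k(k+1)) = 1/k - 1/(k+1)
The series telescopes:
= (1/216 - 1/217) + (1/217 - 1/218) + ... + (1/234 - 1/235)
= 1/216 - 1/235
= 19/50760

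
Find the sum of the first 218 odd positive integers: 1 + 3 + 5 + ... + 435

Sum of first n odd numbers = n²
= 218²
= 47524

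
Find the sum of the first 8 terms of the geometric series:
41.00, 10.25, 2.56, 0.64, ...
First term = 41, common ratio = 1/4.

Sₙ = a(1 - rⁿ) / (1 - r)
S_8 = 41(1 - (1/4)^8) / (1 - (1/4))
S_8 = 41(1 - (1/65536)) / (3/4)
S_8 = 895645/16384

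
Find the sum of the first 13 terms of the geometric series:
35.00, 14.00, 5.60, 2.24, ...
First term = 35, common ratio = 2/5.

Sₙ = a(1 - rⁿ) / (1 - r)
S_13 = 35(1 - (2/5)^13) / (1 - (2/5))
S_13 = 35(1 - (8192/1220703125)) / (3/5)
S_13 = 2848288177/48828125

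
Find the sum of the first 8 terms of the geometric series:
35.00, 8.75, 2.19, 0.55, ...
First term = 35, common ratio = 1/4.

Sₙ = a(1 - rⁿ) / (1 - r)
S_8 = 35(1 - (1/4)^8) / (1 - (1/4))
S_8 = 35(1 - (1/65536)) / (3/4)
S_8 = 764575/16384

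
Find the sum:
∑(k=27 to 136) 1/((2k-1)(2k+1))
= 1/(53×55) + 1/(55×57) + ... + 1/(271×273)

Partial fractions: 1/((2k-1)(2k+1)) = (1/2)[1/(2k-1) - 1/(2k+1)]
The series telescopes:
= (1/2)[1/53 - 1/273]
= 110/14469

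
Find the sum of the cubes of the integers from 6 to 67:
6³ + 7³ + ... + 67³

Use ∑_{k=1}^{n} k³ = [n(n+1)/2]², then subtract the first 5 terms.
∑_{k=1}^{67} k³ = [67×68/2]² = 2278² = 5189284
∑_{k=1}^{5} k³ = [5×6/2]² = 15² = 225
∑_{k=6}^{67} k³ = 5189284 - 225 = 5189059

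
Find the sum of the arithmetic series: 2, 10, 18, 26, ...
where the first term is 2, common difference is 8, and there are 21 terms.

Sₙ = n/2 × (first + last)
Last term = a + (n-1)d = 2 + (21-1)×8 = 162
S_21 = 21/2 × (2 + 162)
S_21 = 21/2 × 164 = 1722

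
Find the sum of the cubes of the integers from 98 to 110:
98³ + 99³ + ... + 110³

Use ∑_{k=1}^{n} k³ = [n(n+1)/2]², then subtract the first 97 terms.
∑_{k=1}^{110} k³ = [110×111/2]² = 6105² = 37271025
∑_{k=1}^{97} k³ = [97×98/2]² = 4753² = 22591009
∑_{k=98}^{110} k³ = 37271025 - 22591009 = 14680016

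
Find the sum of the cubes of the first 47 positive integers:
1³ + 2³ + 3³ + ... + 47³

Formula: ∑k³ = [n(n+1)/2]²
= [47×48/2]²
= 1128²
= 1272384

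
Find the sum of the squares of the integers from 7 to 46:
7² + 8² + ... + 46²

Use ∑_{k=1}^{n} k² = n(n+1)(2n+1)/6, then subtract the first 6 terms.
∑_{k=1}^{46} k² = 46×47×93/6 = 33511
∑_{k=1}^{6} k² = 6×7×13/6 = 91
∑_{k=7}^{46} k² = 33511 - 91 = 33420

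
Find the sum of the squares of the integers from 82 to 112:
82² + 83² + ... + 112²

Use ∑_{k=1}^{n} k² = n(n+1)(2n+1)/6, then subtract the first 81 terms.
∑_{k=1}^{112} k² = 112×113×225/6 = 474600
∑_{k=1}^{81} k² = 81×82×163/6 = 180441
∑_{k=82}^{112} k² = 474600 - 180441 = 294159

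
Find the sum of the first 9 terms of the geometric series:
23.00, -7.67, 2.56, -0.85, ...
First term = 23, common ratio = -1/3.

Sₙ = a(1 - rⁿ) / (1 - r)
S_9 = 23(1 - (-1/3)^9) / (1 - (-1/3))
S_9 = 23(1 - (-1/19683)) / (4/3)
S_9 = 113183/6561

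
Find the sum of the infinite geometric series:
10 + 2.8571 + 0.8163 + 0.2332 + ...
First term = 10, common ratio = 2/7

For |r| < 1, S = a / (1 - r)
S = 10 / (1 - (2/7))
S = 10 / (5/7)
S = 14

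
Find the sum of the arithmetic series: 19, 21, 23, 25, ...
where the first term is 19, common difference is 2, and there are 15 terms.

Sₙ = n/2 × (first + last)
Last term = a + (n-1)d = 19 + (15-1)×2 = 47
S_15 = 15/2 × (19 + 47)
S_15 = 15/2 × 66 = 495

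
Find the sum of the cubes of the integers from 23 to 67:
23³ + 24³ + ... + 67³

Use ∑_{k=1}^{n} k³ = [n(n+1)/2]², then subtract the first 22 terms.
∑_{k=1}^{67} k³ = [67×68/2]² = 2278² = 5189284
∑_{k=1}^{22} k³ = [22×23/2]² = 253² = 64009
∑_{k=23}^{67} k³ = 5189284 - 64009 = 5125275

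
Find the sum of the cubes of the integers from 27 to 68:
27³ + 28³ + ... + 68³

Use ∑_{k=1}^{n} k³ = [n(n+1)/2]², then subtract the first 26 terms.
∑_{k=1}^{68} k³ = [68×69/2]² = 2346² = 5503716
∑_{k=1}^{26} k³ = [26×27/2]² = 351² = 123201
∑_{k=27}^{68} k³ = 5503716 - 123201 = 5380515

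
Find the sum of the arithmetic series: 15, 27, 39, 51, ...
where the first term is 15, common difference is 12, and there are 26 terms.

Sₙ = n/2 × (first + last)
Last term = a + (n-1)d = 15 + (26-1)×12 = 315
S_26 = 26/2 × (15 + 315)
S_26 = 26/2 × 330 = 4290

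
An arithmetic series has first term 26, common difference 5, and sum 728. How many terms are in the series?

Using S = n/2 × [2a + (n-1)d]
728 = n/2 × [2(26) + (n-1)(5)]
728 = n/2 × [52 + 5n - 5]
1456 = n × [47 + 5n]
5n² + (47)n - 1456 = 0
Discriminant: Δ = (47)² - 4(5)(-1456) = 2209 + 29120 = 31329
√Δ = 177
n = [-(47) + √Δ] / (2·5) = (-47 + 177) / 10 = 130 / 10 = 13
(The negative root is discarded since n must be a positive integer.)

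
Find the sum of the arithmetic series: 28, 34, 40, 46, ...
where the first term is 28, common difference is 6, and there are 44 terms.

Sₙ = n/2 × (first + last)
Last term = a + (n-1)d = 28 + (44-1)×6 = 286
S_44 = 44/2 × (28 + 286)
S_44 = 44/2 × 314 = 6908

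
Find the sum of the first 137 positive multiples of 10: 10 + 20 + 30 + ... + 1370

Factor out 10: = 10(1 + 2 + ... + 137) = 10 × n(n+1)/2
= 10 × 137×138/2
= 10 × 9453
= 94530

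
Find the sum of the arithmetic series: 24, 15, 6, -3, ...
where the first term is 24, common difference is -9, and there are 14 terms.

Sₙ = n/2 × (first + last)
Last term = a + (n-1)d = 24 + (14-1)×(-9) = -93
S_14 = 14/2 × (24 + (-93))
S_14 = 14/2 × (-69) = -483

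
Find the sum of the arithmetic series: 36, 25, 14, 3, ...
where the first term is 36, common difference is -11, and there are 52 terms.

Sₙ = n/2 × (first + last)
Last term = a + (n-1)d = 36 + (52-1)×(-11) = -525
S_52 = 52/2 × (36 + (-525))
S_52 = 52/2 × (-489) = -12714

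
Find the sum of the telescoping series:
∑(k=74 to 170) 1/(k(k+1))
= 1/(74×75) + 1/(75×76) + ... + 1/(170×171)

Partial fractions: 1/(k(k+1)) = 1/k - 1/(k+1)
The series telescopes:
= (1/74 - 1/75) + (1/75 - 1/76) + ... + (1/170 - 1/171)
= 1/74 - 1/171
= 97/12654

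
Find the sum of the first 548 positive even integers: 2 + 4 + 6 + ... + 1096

Sum of first n even numbers = n(n+1)
= 548×549
= 300852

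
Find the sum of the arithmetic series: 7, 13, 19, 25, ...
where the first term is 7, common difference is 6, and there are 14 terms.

Sₙ = n/2 × (first + last)
Last term = a + (n-1)d = 7 + (14-1)×6 = 85
S_14 = 14/2 × (7 + 85)
S_14 = 14/2 × 92 = 644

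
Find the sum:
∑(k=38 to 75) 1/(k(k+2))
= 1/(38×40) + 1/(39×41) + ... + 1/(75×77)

Partial fractions: 1/(k(k+2)) = (1/2)[1/k - 1/(k+2)]
Telescoping leaves the first two and last two terms:
= (1/2)[1/38 + 1/39 - 1/76 - 1/77]
= 5891/456456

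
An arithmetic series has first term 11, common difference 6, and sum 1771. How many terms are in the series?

Using S = n/2 × [2a + (n-1)d]
1771 = n/2 × [2(11) + (n-1)(6)]
1771 = n/2 × [22 + 6n - 6]
3542 = n × [16 + 6n]
6n² + (16)n - 3542 = 0
Discriminant: Δ = (16)² - 4(6)(-3542) = 256 + 85008 = 85264
√Δ = 292
n = [-(16) + √Δ] / (2·6) = (-16 + 292) / 12 = 276 / 12 = 23
(The negative root is discarded since n must be a positive integer.)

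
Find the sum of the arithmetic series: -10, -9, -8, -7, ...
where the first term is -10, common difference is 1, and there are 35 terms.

Sₙ = n/2 × (first + last)
Last term = a + (n-1)d = -10 + (35-1)×1 = 24
S_35 = 35/2 × (-10 + 24)
S_35 = 35/2 × 14 = 245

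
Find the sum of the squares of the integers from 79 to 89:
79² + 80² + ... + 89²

Use ∑_{k=1}^{n} k² = n(n+1)(2n+1)/6, then subtract the first 78 terms.
∑_{k=1}^{89} k² = 89×90×179/6 = 238965
∑_{k=1}^{78} k² = 78×79×157/6 = 161239
∑_{k=79}^{89} k² = 238965 - 161239 = 77726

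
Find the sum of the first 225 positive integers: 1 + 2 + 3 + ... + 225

Formula: ∑k = n(n+1)/2
= 225×226/2
= 50850/2
= 25425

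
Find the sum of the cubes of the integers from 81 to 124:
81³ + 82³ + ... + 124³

Use ∑_{k=1}^{n} k³ = [n(n+1)/2]², then subtract the first 80 terms.
∑_{k=1}^{124} k³ = [124×125/2]² = 7750² = 60062500
∑_{k=1}^{80} k³ = [80×81/2]² = 3240² = 10497600
∑_{k=81}^{124} k³ = 60062500 - 10497600 = 49564900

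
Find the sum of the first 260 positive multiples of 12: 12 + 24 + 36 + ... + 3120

Factor out 12: = 12(1 + 2 + ... + 260) = 12 × n(n+1)/2
= 12 × 260×261/2
= 12 × 33930
= 407160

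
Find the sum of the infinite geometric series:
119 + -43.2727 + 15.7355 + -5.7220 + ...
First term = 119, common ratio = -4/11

For |r| < 1, S = a / (1 - r)
S = 119 / (1 - (-4/11))
S = 119 / (15/11)
S = 1309/15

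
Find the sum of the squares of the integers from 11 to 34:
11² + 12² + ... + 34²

Use ∑_{k=1}^{n} k² = n(n+1)(2n+1)/6, then subtract the first 10 terms.
∑_{k=1}^{34} k² = 34×35×69/6 = 13685
∑_{k=1}^{10} k² = 10×11×21/6 = 385
∑_{k=11}^{34} k² = 13685 - 385 = 13300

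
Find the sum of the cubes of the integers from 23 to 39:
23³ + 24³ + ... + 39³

Use ∑_{k=1}^{n} k³ = [n(n+1)/2]², then subtract the first 22 terms.
∑_{k=1}^{39} k³ = [39×40/2]² = 780² = 608400
∑_{k=1}^{22} k³ = [22×23/2]² = 253² = 64009
∑_{k=23}^{39} k³ = 608400 - 64009 = 544391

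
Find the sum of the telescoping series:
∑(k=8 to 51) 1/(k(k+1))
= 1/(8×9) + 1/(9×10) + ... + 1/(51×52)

Partial fractions: 1/(k(k+1)) = 1/k - 1/(k+1)
The series telescopes:
= (1/8 - 1/9) + (1/9 - 1/10) + ... + (1/51 - 1/52)
= 1/8 - 1/52
= 11/104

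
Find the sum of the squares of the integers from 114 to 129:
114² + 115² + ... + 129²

Use ∑_{k=1}^{n} k² = n(n+1)(2n+1)/6, then subtract the first 113 terms.
∑_{k=1}^{129} k² = 129×130×259/6 = 723905
∑_{k=1}^{113} k² = 113×114×227/6 = 487369
∑_{k=114}^{129} k² = 723905 - 487369 = 236536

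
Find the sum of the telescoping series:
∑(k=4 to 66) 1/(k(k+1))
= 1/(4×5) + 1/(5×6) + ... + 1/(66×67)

Partial fractions: 1/(k(k+1)) = 1/k - 1/(k+1)
The series telescopes:
= (1/4 - 1/5) + (1/5 - 1/6) + ... + (1/66 - 1/67)
= 1/4 - 1/67
= 63/268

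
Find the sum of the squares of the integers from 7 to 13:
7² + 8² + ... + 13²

Use ∑_{k=1}^{n} k² = n(n+1)(2n+1)/6, then subtract the first 6 terms.
∑_{k=1}^{13} k² = 13×14×27/6 = 819
∑_{k=1}^{6} k² = 6×7×13/6 = 91
∑_{k=7}^{13} k² = 819 - 91 = 728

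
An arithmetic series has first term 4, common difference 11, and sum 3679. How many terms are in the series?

Using S = n/2 × [2a + (n-1)d]
3679 = n/2 × [2(4) + (n-1)(11)]
3679 = n/2 × [8 + 11n - 11]
7358 = n × [-3 + 11n]
11n² + (-3)n - 7358 = 0
Discriminant: Δ = (-3)² - 4(11)(-7358) = 9 + 323752 = 323761
√Δ = 569
n = [-(-3) + √Δ] / (2·11) = (3 + 569) / 22 = 572 / 22 = 26
(The negative root is discarded since n must be a positive integer.)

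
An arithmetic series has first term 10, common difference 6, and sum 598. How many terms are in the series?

Using S = n/2 × [2a + (n-1)d]
598 = n/2 × [2(10) + (n-1)(6)]
598 = n/2 × [20 + 6n - 6]
1196 = n × [14 + 6n]
6n² + (14)n - 1196 = 0
Discriminant: Δ = (14)² - 4(6)(-1196) = 196 + 28704 = 28900
√Δ = 170
n = [-(14) + √Δ] / (2·6) = (-14 + 170) / 12 = 156 / 12 = 13
(The negative root is discarded since n must be a positive integer.)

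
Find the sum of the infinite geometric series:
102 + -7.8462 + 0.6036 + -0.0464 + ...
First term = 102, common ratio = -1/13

For |r| < 1, S = a / (1 - r)
S = 102 / (1 - (-1/13))
S = 102 / (14/13)
S = 663/7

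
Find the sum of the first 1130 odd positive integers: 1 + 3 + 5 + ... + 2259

Sum of first n odd numbers = n²
= 1130²
= 1276900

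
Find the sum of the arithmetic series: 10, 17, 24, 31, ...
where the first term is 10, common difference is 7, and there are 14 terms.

Sₙ = n/2 × (first + last)
Last term = a + (n-1)d = 10 + (14-1)×7 = 101
S_14 = 14/2 × (10 + 101)
S_14 = 14/2 × 111 = 777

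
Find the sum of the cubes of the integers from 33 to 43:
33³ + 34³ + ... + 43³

Use ∑_{k=1}^{n} k³ = [n(n+1)/2]², then subtract the first 32 terms.
∑_{k=1}^{43} k³ = [43×44/2]² = 946² = 894916
∑_{k=1}^{32} k³ = [32×33/2]² = 528² = 278784
∑_{k=33}^{43} k³ = 894916 - 278784 = 616132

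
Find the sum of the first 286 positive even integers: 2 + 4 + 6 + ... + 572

Sum of first n even numbers = n(n+1)
= 286×287
= 82082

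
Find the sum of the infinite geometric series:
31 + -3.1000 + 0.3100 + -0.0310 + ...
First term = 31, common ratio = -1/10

For |r| < 1, S = a / (1 - r)
S = 31 / (1 - (-1/10))
S = 31 / (11/10)
S = 310/11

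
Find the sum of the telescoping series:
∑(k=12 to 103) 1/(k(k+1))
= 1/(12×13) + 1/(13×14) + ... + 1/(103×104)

Partial fractions: 1/(k(k+1)) = 1/k - 1/(k+1)
The series telescopes:
= (1/12 - 1/13) + (1/13 - 1/14) + ... + (1/103 - 1/104)
= 1/12 - 1/104
= 23/312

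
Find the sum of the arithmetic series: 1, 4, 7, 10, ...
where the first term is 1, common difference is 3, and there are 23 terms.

Sₙ = n/2 × (first + last)
Last term = a + (n-1)d = 1 + (23-1)×3 = 67
S_23 = 23/2 × (1 + 67)
S_23 = 23/2 × 68 = 782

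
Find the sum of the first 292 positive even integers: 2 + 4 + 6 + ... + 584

Sum of first n even numbers = n(n+1)
= 292×293
= 85556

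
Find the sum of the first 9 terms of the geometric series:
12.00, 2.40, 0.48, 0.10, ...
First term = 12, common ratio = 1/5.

Sₙ = a(1 - rⁿ) / (1 - r)
S_9 = 12(1 - (1/5)^9) / (1 - (1/5))
S_9 = 12(1 - (1/1953125)) / (4/5)
S_9 = 5859372/390625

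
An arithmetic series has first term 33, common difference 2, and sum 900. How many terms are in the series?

Using S = n/2 × [2a + (n-1)d]
900 = n/2 × [2(33) + (n-1)(2)]
900 = n/2 × [66 + 2n - 2]
1800 = n × [64 + 2n]
2n² + (64)n - 1800 = 0
Discriminant: Δ = (64)² - 4(2)(-1800) = 4096 + 14400 = 18496
√Δ = 136
n = [-(64) + √Δ] / (2·2) = (-64 + 136) / 4 = 72 / 4 = 18
(The negative root is discarded since n must be a positive integer.)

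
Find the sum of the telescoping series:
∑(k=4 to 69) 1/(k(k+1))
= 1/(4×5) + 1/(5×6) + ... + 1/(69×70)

Partial fractions: 1/(k(k+1)) = 1/k - 1/(k+1)
The series telescopes:
= (1/4 - 1/5) + (1/5 - 1/6) + ... + (1/69 - 1/70)
= 1/4 - 1/70
= 33/140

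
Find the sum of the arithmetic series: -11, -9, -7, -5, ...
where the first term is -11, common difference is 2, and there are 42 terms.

Sₙ = n/2 × (first + last)
Last term = a + (n-1)d = -11 + (42-1)×2 = 71
S_42 = 42/2 × (-11 + 71)
S_42 = 42/2 × 60 = 1260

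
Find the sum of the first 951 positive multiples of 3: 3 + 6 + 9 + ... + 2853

Factor out 3: = 3(1 + 2 + ... + 951) = 3 × n(n+1)/2
= 3 × 951×952/2
= 3 × 452676
= 1358028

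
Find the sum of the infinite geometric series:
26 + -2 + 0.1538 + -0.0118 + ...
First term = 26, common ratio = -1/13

For |r| < 1, S = a / (1 - r)
S = 26 / (1 - (-1/13))
S = 26 / (14/13)
S = 169/7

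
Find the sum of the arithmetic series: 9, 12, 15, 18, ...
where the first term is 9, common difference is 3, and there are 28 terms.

Sₙ = n/2 × (first + last)
Last term = a + (n-1)d = 9 + (28-1)×3 = 90
S_28 = 28/2 × (9 + 90)
S_28 = 28/2 × 99 = 1386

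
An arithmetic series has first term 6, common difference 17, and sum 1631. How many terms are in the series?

Using S = n/2 × [2a + (n-1)d]
1631 = n/2 × [2(6) + (n-1)(17)]
1631 = n/2 × [12 + 17n - 17]
3262 = n × [-5 + 17n]
17n² + (-5)n - 3262 = 0
Discriminant: Δ = (-5)² - 4(17)(-3262) = 25 + 221816 = 221841
√Δ = 471
n = [-(-5) + √Δ] / (2·17) = (5 + 471) / 34 = 476 / 34 = 14
(The negative root is discarded since n must be a positive integer.)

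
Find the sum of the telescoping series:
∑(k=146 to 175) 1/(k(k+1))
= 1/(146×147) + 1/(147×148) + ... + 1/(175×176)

Partial fractions: 1/(k(k+1)) = 1/k - 1/(k+1)
The series telescopes:
= (1/146 - 1/147) + (1/147 - 1/148) + ... + (1/175 - 1/176)
= 1/146 - 1/176
= 15/12848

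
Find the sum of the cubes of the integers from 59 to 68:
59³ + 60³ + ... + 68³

Use ∑_{k=1}^{n} k³ = [n(n+1)/2]², then subtract the first 58 terms.
∑_{k=1}^{68} k³ = [68×69/2]² = 2346² = 5503716
∑_{k=1}^{58} k³ = [58×59/2]² = 1711² = 2927521
∑_{k=59}^{68} k³ = 5503716 - 2927521 = 2576195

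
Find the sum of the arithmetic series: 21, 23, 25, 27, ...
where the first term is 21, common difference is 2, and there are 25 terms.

Sₙ = n/2 × (first + last)
Last term = a + (n-1)d = 21 + (25-1)×2 = 69
S_25 = 25/2 × (21 + 69)
S_25 = 25/2 × 90 = 1125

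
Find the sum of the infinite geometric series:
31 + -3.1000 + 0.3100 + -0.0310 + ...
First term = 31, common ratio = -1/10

For |r| < 1, S = a / (1 - r)
S = 31 / (1 - (-1/10))
S = 31 / (11/10)
S = 310/11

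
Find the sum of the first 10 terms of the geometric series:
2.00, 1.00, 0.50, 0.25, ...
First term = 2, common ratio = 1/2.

Sₙ = a(1 - rⁿ) / (1 - r)
S_10 = 2(1 - (1/2)^10) / (1 - (1/2))
S_10 = 2(1 - (1/1024)) / (1/2)
S_10 = 1023/256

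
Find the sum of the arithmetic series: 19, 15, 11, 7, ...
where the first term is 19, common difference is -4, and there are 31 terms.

Sₙ = n/2 × (first + last)
Last term = a + (n-1)d = 19 + (31-1)×(-4) = -101
S_31 = 31/2 × (19 + (-101))
S_31 = 31/2 × (-82) = -1271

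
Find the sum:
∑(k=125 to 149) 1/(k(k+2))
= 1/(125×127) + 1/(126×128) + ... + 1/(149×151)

Partial fractions: 1/(k(k+2)) = (1/2)[1/k - 1/(k+2)]
Telescoping leaves the first two and last two terms:
= (1/2)[1/125 + 1/126 - 1/150 - 1/151]
= 1574/1189125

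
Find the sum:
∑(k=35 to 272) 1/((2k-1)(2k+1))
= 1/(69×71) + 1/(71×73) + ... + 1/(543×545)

Partial fractions: 1/((2k-1)(2k+1)) = (1/2)[1/(2k-1) - 1/(2k+1)]
The series telescopes:
= (1/2)[1/69 - 1/545]
= 238/37605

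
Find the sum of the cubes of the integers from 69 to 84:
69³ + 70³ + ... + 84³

Use ∑_{k=1}^{n} k³ = [n(n+1)/2]², then subtract the first 68 terms.
∑_{k=1}^{84} k³ = [84×85/2]² = 3570² = 12744900
∑_{k=1}^{68} k³ = [68×69/2]² = 2346² = 5503716
∑_{k=69}^{84} k³ = 12744900 - 5503716 = 7241184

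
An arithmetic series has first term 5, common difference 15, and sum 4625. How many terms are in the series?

Using S = n/2 × [2a + (n-1)d]
4625 = n/2 × [2(5) + (n-1)(15)]
4625 = n/2 × [10 + 15n - 15]
9250 = n × [-5 + 15n]
15n² + (-5)n - 9250 = 0
Discriminant: Δ = (-5)² - 4(15)(-9250) = 25 + 555000 = 555025
√Δ = 745
n = [-(-5) + √Δ] / (2·15) = (5 + 745) / 30 = 750 / 30 = 25
(The negative root is discarded since n must be a positive integer.)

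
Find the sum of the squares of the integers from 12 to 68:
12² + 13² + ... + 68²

Use ∑_{k=1}^{n} k² = n(n+1)(2n+1)/6, then subtract the first 11 terms.
∑_{k=1}^{68} k² = 68×69×137/6 = 107134
∑_{k=1}^{11} k² = 11×12×23/6 = 506
∑_{k=12}^{68} k² = 107134 - 506 = 106628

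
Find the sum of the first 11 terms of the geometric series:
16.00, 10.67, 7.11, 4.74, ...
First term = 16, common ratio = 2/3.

Sₙ = a(1 - rⁿ) / (1 - r)
S_11 = 16(1 - (2/3)^11) / (1 - (2/3))
S_11 = 16(1 - (2048/177147)) / (1/3)
S_11 = 2801584/59049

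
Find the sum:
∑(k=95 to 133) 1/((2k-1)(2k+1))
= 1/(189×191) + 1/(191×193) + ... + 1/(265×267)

Partial fractions: 1/((2k-1)(2k+1)) = (1/2)[1/(2k-1) - 1/(2k+1)]
The series telescopes:
= (1/2)[1/189 - 1/267]
= 13/16821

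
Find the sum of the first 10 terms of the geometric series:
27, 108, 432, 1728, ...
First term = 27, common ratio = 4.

Sₙ = a(1 - rⁿ) / (1 - r)
S_10 = 27(1 - 4^10) / (1 - 4)
S_10 = 27(1 - 1048576) / (-3)
S_10 = 9437175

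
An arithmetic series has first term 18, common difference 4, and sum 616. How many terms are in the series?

Using S = n/2 × [2a + (n-1)d]
616 = n/2 × [2(18) + (n-1)(4)]
616 = n/2 × [36 + 4n - 4]
1232 = n × [32 + 4n]
4n² + (32)n - 1232 = 0
Discriminant: Δ = (32)² - 4(4)(-1232) = 1024 + 19712 = 20736
√Δ = 144
n = [-(32) + √Δ] / (2·4) = (-32 + 144) / 8 = 112 / 8 = 14
(The negative root is discarded since n must be a positive integer.)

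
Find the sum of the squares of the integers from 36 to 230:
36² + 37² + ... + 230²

Use ∑_{k=1}^{n} k² = n(n+1)(2n+1)/6, then subtract the first 35 terms.
∑_{k=1}^{230} k² = 230×231×461/6 = 4082155
∑_{k=1}^{35} k² = 35×36×71/6 = 14910
∑_{k=36}^{230} k² = 4082155 - 14910 = 4067245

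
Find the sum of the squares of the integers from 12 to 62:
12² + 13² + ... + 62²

Use ∑_{k=1}^{n} k² = n(n+1)(2n+1)/6, then subtract the first 11 terms.
∑_{k=1}^{62} k² = 62×63×125/6 = 81375
∑_{k=1}^{11} k² = 11×12×23/6 = 506
∑_{k=12}^{62} k² = 81375 - 506 = 80869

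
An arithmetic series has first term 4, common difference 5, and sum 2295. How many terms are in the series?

Using S = n/2 × [2a + (n-1)d]
2295 = n/2 × [2(4) + (n-1)(5)]
2295 = n/2 × [8 + 5n - 5]
4590 = n × [3 + 5n]
5n² + (3)n - 4590 = 0
Discriminant: Δ = (3)² - 4(5)(-4590) = 9 + 91800 = 91809
√Δ = 303
n = [-(3) + √Δ] / (2·5) = (-3 + 303) / 10 = 300 / 10 = 30
(The negative root is discarded since n must be a positive integer.)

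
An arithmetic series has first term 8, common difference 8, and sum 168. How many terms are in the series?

Using S = n/2 × [2a + (n-1)d]
168 = n/2 × [2(8) + (n-1)(8)]
168 = n/2 × [16 + 8n - 8]
336 = n × [8 + 8n]
8n² + (8)n - 336 = 0
Discriminant: Δ = (8)² - 4(8)(-336) = 64 + 10752 = 10816
√Δ = 104
n = [-(8) + √Δ] / (2·8) = (-8 + 104) / 16 = 96 / 16 = 6
(The negative root is discarded since n must be a positive integer.)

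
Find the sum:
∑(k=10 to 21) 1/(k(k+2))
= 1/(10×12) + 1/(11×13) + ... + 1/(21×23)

Partial fractions: 1/(k(k+2)) = (1/2)[1/k - 1/(k+2)]
Telescoping leaves the first two and last two terms:
= (1/2)[1/10 + 1/11 - 1/22 - 1/23]
= 129/2530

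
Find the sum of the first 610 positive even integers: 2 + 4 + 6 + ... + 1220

Sum of first n even numbers = n(n+1)
= 610×611
= 372710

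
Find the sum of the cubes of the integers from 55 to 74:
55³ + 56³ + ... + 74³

Use ∑_{k=1}^{n} k³ = [n(n+1)/2]², then subtract the first 54 terms.
∑_{k=1}^{74} k³ = [74×75/2]² = 2775² = 7700625
∑_{k=1}^{54} k³ = [54×55/2]² = 1485² = 2205225
∑_{k=55}^{74} k³ = 7700625 - 2205225 = 5495400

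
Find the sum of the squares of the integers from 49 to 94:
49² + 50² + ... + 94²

Use ∑_{k=1}^{n} k² = n(n+1)(2n+1)/6, then subtract the first 48 terms.
∑_{k=1}^{94} k² = 94×95×189/6 = 281295
∑_{k=1}^{48} k² = 48×49×97/6 = 38024
∑_{k=49}^{94} k² = 281295 - 38024 = 243271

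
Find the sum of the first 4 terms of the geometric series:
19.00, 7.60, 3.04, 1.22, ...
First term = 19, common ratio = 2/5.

Sₙ = a(1 - rⁿ) / (1 - r)
S_4 = 19(1 - (2/5)^4) / (1 - (2/5))
S_4 = 19(1 - (16/625)) / (3/5)
S_4 = 3857/125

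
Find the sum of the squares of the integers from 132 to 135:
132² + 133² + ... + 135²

Use ∑_{k=1}^{n} k² = n(n+1)(2n+1)/6, then subtract the first 131 terms.
∑_{k=1}^{135} k² = 135×136×271/6 = 829260
∑_{k=1}^{131} k² = 131×132×263/6 = 757966
∑_{k=132}^{135} k² = 829260 - 757966 = 71294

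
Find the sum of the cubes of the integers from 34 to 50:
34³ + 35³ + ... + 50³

Use ∑_{k=1}^{n} k³ = [n(n+1)/2]², then subtract the first 33 terms.
∑_{k=1}^{50} k³ = [50×51/2]² = 1275² = 1625625
∑_{k=1}^{33} k³ = [33×34/2]² = 561² = 314721
∑_{k=34}^{50} k³ = 1625625 - 314721 = 1310904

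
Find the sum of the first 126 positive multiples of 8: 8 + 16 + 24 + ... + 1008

Factor out 8: = 8(1 + 2 + ... + 126) = 8 × n(n+1)/2
= 8 × 126×127/2
= 8 × 8001
= 64008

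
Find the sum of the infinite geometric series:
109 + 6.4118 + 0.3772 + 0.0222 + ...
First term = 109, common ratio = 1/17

For |r| < 1, S = a / (1 - r)
S = 109 / (1 - (1/17))
S = 109 / (16/17)
S = 1853/16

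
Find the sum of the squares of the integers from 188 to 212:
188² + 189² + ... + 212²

Use ∑_{k=1}^{n} k² = n(n+1)(2n+1)/6, then subtract the first 187 terms.
∑_{k=1}^{212} k² = 212×213×425/6 = 3198550
∑_{k=1}^{187} k² = 187×188×375/6 = 2197250
∑_{k=188}^{212} k² = 3198550 - 2197250 = 1001300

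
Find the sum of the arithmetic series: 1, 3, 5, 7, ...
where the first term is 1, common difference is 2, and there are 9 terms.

Sₙ = n/2 × (first + last)
Last term = a + (n-1)d = 1 + (9-1)×2 = 17
S_9 = 9/2 × (1 + 17)
S_9 = 9/2 × 18 = 81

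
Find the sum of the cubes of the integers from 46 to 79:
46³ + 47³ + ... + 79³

Use ∑_{k=1}^{n} k³ = [n(n+1)/2]², then subtract the first 45 terms.
∑_{k=1}^{79} k³ = [79×80/2]² = 3160² = 9985600
∑_{k=1}^{45} k³ = [45×46/2]² = 1035² = 1071225
∑_{k=46}^{79} k³ = 9985600 - 1071225 = 8914375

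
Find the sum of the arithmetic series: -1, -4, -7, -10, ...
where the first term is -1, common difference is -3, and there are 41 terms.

Sₙ = n/2 × (first + last)
Last term = a + (n-1)d = -1 + (41-1)×(-3) = -121
S_41 = 41/2 × (-1 + (-121))
S_41 = 41/2 × (-122) = -2501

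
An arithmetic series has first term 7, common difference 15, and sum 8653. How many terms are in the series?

Using S = n/2 × [2a + (n-1)d]
8653 = n/2 × [2(7) + (n-1)(15)]
8653 = n/2 × [14 + 15n - 15]
17306 = n × [-1 + 15n]
15n² + (-1)n - 17306 = 0
Discriminant: Δ = (-1)² - 4(15)(-17306) = 1 + 1038360 = 1038361
√Δ = 1019
n = [-(-1) + √Δ] / (2·15) = (1 + 1019) / 30 = 1020 / 30 = 34
(The negative root is discarded since n must be a positive integer.)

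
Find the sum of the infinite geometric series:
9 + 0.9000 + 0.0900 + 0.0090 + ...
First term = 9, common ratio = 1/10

For |r| < 1, S = a / (1 - r)
S = 9 / (1 - (1/10))
S = 9 / (9/10)
S = 10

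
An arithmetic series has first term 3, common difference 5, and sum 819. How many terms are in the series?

Using S = n/2 × [2a + (n-1)d]
819 = n/2 × [2(3) + (n-1)(5)]
819 = n/2 × [6 + 5n - 5]
1638 = n × [1 + 5n]
5n² + (1)n - 1638 = 0
Discriminant: Δ = (1)² - 4(5)(-1638) = 1 + 32760 = 32761
√Δ = 181
n = [-(1) + √Δ] / (2·5) = (-1 + 181) / 10 = 180 / 10 = 18
(The negative root is discarded since n must be a positive integer.)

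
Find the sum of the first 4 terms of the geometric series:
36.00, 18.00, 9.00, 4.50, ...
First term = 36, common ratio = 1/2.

Sₙ = a(1 - rⁿ) / (1 - r)
S_4 = 36(1 - (1/2)^4) / (1 - (1/2))
S_4 = 36(1 - (1/16)) / (1/2)
S_4 = 135/2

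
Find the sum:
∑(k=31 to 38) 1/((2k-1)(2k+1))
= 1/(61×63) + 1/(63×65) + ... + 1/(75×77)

Partial fractions: 1/((2k-1)(2k+1)) = (1/2)[1/(2k-1) - 1/(2k+1)]
The series telescopes:
= (1/2)[1/61 - 1/77]
= 8/4697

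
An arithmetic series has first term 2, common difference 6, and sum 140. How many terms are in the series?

Using S = n/2 × [2a + (n-1)d]
140 = n/2 × [2(2) + (n-1)(6)]
140 = n/2 × [4 + 6n - 6]
280 = n × [-2 + 6n]
6n² + (-2)n - 280 = 0
Discriminant: Δ = (-2)² - 4(6)(-280) = 4 + 6720 = 6724
√Δ = 82
n = [-(-2) + √Δ] / (2·6) = (2 + 82) / 12 = 84 / 12 = 7
(The negative root is discarded since n must be a positive integer.)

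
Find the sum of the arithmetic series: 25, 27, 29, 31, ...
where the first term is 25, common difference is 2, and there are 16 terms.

Sₙ = n/2 × (first + last)
Last term = a + (n-1)d = 25 + (16-1)×2 = 55
S_16 = 16/2 × (25 + 55)
S_16 = 16/2 × 80 = 640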